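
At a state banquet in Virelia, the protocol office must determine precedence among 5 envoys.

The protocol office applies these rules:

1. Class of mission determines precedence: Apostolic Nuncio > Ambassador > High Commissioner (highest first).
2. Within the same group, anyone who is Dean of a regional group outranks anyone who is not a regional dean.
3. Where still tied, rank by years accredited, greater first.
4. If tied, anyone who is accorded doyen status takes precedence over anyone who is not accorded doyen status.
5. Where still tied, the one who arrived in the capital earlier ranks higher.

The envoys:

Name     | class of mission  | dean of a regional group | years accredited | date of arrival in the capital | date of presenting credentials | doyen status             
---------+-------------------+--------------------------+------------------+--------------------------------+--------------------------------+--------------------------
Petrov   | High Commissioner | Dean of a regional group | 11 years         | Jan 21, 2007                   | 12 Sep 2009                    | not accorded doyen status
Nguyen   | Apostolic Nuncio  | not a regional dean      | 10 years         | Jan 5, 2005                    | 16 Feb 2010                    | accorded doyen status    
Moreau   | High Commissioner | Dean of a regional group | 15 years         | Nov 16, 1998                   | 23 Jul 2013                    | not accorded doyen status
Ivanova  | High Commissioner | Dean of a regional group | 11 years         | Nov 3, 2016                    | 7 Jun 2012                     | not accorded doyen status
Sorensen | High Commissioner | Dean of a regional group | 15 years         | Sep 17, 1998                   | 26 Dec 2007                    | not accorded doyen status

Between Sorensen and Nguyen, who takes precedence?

By class of mission: Nguyen (Apostolic Nuncio); then Sorensen, Moreau, Petrov and Ivanova (High Commissioner).
Sorensen, Moreau, Petrov and Ivanova are each Dean of a regional group, so the next rule applies.
Among Sorensen, Moreau, Petrov and Ivanova, by years accredited (higher first): Sorensen and Moreau (15 years) before Petrov and Ivanova (11 years).
Sorensen and Moreau are each not accorded doyen status, so the next rule applies.
Among Sorensen and Moreau, by date of arrival in the capital (earlier first): Sorensen (Sep 17, 1998) before Moreau (Nov 16, 1998).
Petrov and Ivanova are each not accorded doyen status, so the next rule applies.
Among Petrov and Ivanova, by date of arrival in the capital (earlier first): Petrov (Jan 21, 2007) before Ivanova (Nov 3, 2016).
So Nguyen takes precedence.

Nguyen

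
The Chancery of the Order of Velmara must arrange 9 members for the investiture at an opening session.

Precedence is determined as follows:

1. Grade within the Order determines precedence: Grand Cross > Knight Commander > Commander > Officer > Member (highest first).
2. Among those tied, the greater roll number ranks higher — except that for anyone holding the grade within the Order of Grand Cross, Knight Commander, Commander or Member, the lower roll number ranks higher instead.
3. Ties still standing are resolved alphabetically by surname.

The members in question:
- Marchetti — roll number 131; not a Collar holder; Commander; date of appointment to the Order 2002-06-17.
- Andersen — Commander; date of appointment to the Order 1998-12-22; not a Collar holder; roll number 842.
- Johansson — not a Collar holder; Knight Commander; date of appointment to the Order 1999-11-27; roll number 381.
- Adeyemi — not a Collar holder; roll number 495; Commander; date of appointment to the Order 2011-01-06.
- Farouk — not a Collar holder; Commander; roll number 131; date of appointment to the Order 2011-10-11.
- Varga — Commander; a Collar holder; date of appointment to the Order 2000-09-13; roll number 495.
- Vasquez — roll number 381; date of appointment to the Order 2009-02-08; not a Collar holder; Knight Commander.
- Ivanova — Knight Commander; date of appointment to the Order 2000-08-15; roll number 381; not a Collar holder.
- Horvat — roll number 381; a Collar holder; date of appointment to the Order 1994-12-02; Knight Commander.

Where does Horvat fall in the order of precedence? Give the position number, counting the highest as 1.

By grade within the Order: Horvat, Ivanova, Johansson and Vasquez (Knight Commander); then Farouk, Marchetti, Adeyemi, Varga and Andersen (Commander).
Horvat, Ivanova, Johansson and Vasquez all have roll number 381, so the next rule applies.
Among Horvat, Ivanova, Johansson and Vasquez, alphabetically by surname: Horvat before Ivanova before Johansson before Vasquez.
Among Farouk, Marchetti, Adeyemi, Varga and Andersen, by roll number (lower first) (reversed rule for this group): Farouk and Marchetti (131) before Adeyemi and Varga (495) before Andersen (842).
Among Farouk and Marchetti, alphabetically by surname: Farouk before Marchetti.
Among Adeyemi and Varga, alphabetically by surname: Adeyemi before Varga.
Order: Horvat, Ivanova, Johansson, Vasquez, Farouk, Marchetti, Adeyemi, Varga, Andersen. So position 1.

1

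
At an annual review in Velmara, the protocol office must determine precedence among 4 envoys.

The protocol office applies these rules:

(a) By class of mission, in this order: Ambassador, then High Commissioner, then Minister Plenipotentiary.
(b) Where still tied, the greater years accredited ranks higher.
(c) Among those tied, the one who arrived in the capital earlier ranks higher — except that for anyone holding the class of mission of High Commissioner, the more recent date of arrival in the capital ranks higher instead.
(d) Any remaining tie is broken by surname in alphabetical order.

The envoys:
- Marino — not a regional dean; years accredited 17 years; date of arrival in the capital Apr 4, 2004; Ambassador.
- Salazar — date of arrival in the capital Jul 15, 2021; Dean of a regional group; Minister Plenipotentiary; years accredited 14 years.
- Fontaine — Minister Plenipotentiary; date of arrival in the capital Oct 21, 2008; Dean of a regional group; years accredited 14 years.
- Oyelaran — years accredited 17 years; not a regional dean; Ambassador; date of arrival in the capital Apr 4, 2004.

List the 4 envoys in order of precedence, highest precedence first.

Marino, Oyelaran, Fontaine, Salazar

By class of mission: Marino and Oyelaran (Ambassador); then Fontaine and Salazar (Minister Plenipotentiary).
Marino and Oyelaran both have years accredited 17 years, so the next rule applies.
Marino and Oyelaran both have date of arrival in the capital Apr 4, 2004, so the next rule applies.
Among Marino and Oyelaran, alphabetically by surname: Marino before Oyelaran.
Fontaine and Salazar both have years accredited 14 years, so the next rule applies.
Among Fontaine and Salazar, by date of arrival in the capital (earlier first): Fontaine (Oct 21, 2008) before Salazar (Jul 15, 2021).
Full order: Marino, Oyelaran, Fontaine, Salazar.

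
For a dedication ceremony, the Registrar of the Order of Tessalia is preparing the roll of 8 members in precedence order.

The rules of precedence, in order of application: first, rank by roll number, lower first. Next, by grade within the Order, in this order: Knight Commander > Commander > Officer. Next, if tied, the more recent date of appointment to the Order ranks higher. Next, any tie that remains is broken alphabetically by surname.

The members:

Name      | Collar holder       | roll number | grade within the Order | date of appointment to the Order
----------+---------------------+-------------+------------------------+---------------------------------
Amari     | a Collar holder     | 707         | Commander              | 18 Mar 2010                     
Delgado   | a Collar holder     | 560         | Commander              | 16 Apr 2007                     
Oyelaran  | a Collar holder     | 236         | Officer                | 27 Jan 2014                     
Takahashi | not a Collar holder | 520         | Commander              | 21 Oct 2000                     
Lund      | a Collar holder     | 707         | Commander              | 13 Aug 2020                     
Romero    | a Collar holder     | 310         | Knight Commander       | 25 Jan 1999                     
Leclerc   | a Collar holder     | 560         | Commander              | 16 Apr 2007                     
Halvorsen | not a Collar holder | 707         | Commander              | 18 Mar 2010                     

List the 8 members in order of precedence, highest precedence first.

By roll number (lower first): Oyelaran (236); then Romero (310); then Takahashi (520); then Delgado and Leclerc (both 560); then Lund, Amari and Halvorsen (each 707).
Delgado and Leclerc are each Commander, so the next rule applies.
Delgado and Leclerc both have date of appointment to the Order 16 Apr 2007, so the next rule applies.
Among Delgado and Leclerc, alphabetically by surname: Delgado before Leclerc.
Lund, Amari and Halvorsen are each Commander, so the next rule applies.
Among Lund, Amari and Halvorsen, by date of appointment to the Order (later first): Lund (13 Aug 2020) before Amari and Halvorsen (18 Mar 2010).
Among Amari and Halvorsen, alphabetically by surname: Amari before Halvorsen.
Full order: Oyelaran, Romero, Takahashi, Delgado, Leclerc, Lund, Amari, Halvorsen.

Oyelaran, Romero, Takahashi, Delgado, Leclerc, Lund, Amari, Halvorsen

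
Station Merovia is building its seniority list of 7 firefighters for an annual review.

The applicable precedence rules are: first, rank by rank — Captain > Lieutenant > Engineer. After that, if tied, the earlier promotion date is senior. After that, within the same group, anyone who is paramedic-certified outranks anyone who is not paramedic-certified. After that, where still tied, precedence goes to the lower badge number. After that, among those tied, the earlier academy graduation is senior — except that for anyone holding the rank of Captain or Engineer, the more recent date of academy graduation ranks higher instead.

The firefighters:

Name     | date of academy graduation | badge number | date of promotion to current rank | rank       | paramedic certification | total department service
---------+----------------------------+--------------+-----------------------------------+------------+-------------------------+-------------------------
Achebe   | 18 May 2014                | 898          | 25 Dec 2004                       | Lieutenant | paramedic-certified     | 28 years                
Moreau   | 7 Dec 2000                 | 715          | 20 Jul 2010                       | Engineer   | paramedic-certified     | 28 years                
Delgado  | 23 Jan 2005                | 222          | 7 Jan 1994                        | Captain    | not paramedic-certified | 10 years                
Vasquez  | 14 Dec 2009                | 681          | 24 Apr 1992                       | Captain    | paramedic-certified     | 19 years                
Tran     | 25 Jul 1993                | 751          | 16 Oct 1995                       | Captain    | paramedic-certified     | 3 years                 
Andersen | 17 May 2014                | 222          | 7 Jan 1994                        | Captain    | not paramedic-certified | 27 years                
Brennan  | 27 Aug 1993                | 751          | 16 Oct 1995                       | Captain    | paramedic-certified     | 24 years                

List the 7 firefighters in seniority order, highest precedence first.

Vasquez, Andersen, Delgado, Brennan, Tran, Achebe, Moreau

By rank: Vasquez, Andersen, Delgado, Brennan and Tran (Captain); then Achebe (Lieutenant); then Moreau (Engineer).
Among Vasquez, Andersen, Delgado, Brennan and Tran, by date of promotion to current rank (earlier first): Vasquez (24 Apr 1992) before Andersen and Delgado (7 Jan 1994) before Brennan and Tran (16 Oct 1995).
Andersen and Delgado are each not paramedic-certified, so the next rule applies.
Andersen and Delgado both have badge number 222, so the next rule applies.
Among Andersen and Delgado, by date of academy graduation (later first) (reversed rule for this group): Andersen (17 May 2014) before Delgado (23 Jan 2005).
Brennan and Tran are each paramedic-certified, so the next rule applies.
Brennan and Tran both have badge number 751, so the next rule applies.
Among Brennan and Tran, by date of academy graduation (later first) (reversed rule for this group): Brennan (27 Aug 1993) before Tran (25 Jul 1993).
Full order: Vasquez, Andersen, Delgado, Brennan, Tran, Achebe, Moreau.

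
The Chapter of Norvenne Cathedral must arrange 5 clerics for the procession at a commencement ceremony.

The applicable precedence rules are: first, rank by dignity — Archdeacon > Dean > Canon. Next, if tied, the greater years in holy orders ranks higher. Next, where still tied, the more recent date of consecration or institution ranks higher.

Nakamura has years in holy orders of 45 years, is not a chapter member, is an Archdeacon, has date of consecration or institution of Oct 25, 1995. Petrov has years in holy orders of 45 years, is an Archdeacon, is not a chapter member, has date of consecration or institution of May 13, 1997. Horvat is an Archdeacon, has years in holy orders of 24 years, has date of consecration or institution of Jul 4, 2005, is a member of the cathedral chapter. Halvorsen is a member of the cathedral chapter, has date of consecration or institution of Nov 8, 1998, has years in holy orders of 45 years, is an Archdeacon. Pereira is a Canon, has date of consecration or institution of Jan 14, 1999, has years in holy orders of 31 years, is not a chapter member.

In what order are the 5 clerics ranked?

By dignity: Halvorsen, Petrov, Nakamura and Horvat (Archdeacon); then Pereira (Canon).
Among Halvorsen, Petrov, Nakamura and Horvat, by years in holy orders (higher first): Halvorsen, Petrov and Nakamura (45 years) before Horvat (24 years).
Among Halvorsen, Petrov and Nakamura, by date of consecration or institution (later first): Halvorsen (Nov 8, 1998) before Petrov (May 13, 1997) before Nakamura (Oct 25, 1995).
Full order: Halvorsen, Petrov, Nakamura, Horvat, Pereira.

Halvorsen, Petrov, Nakamura, Horvat, Pereira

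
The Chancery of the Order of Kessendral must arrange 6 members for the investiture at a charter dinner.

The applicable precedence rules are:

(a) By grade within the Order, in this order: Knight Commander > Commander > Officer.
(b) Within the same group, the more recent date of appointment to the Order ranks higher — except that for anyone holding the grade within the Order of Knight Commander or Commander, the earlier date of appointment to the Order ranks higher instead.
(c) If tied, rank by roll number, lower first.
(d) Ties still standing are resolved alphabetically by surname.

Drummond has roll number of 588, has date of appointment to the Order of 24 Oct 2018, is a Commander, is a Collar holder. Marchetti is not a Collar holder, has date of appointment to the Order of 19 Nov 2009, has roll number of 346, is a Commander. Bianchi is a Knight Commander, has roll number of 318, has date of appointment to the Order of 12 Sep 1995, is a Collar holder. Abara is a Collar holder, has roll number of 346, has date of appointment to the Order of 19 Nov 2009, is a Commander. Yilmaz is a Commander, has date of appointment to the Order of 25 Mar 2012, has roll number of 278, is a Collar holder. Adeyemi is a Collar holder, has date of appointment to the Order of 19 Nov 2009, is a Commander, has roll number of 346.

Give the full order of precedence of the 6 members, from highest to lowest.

By grade within the Order: Bianchi (Knight Commander); then Abara, Adeyemi, Marchetti, Yilmaz and Drummond (Commander).
Among Abara, Adeyemi, Marchetti, Yilmaz and Drummond, by date of appointment to the Order (earlier first) (reversed rule for this group): Abara, Adeyemi and Marchetti (19 Nov 2009) before Yilmaz (25 Mar 2012) before Drummond (24 Oct 2018).
Abara, Adeyemi and Marchetti all have roll number 346, so the next rule applies.
Among Abara, Adeyemi and Marchetti, alphabetically by surname: Abara before Adeyemi before Marchetti.
Full order: Bianchi, Abara, Adeyemi, Marchetti, Yilmaz, Drummond.

Bianchi, Abara, Adeyemi, Marchetti, Yilmaz, Drummond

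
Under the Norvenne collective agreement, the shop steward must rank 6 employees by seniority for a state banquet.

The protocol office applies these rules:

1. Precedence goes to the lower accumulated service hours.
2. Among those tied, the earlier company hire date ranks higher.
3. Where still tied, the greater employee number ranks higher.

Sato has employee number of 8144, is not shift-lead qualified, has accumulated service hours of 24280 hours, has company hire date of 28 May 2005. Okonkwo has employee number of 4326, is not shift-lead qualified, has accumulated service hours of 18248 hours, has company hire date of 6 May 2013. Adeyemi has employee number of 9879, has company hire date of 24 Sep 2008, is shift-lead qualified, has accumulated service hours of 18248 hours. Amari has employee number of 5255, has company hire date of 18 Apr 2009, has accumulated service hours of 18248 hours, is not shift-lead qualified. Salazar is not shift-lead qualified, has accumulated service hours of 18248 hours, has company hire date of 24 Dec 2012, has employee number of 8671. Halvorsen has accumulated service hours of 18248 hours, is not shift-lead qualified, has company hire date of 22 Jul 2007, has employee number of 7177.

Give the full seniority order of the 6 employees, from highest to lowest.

Halvorsen, Adeyemi, Amari, Salazar, Okonkwo, Sato

By accumulated service hours (lower first): Halvorsen, Adeyemi, Amari, Salazar and Okonkwo (each 18248 hours); then Sato (24280 hours).
Among Halvorsen, Adeyemi, Amari, Salazar and Okonkwo, by company hire date (earlier first): Halvorsen (22 Jul 2007) before Adeyemi (24 Sep 2008) before Amari (18 Apr 2009) before Salazar (24 Dec 2012) before Okonkwo (6 May 2013).
Full order: Halvorsen, Adeyemi, Amari, Salazar, Okonkwo, Sato.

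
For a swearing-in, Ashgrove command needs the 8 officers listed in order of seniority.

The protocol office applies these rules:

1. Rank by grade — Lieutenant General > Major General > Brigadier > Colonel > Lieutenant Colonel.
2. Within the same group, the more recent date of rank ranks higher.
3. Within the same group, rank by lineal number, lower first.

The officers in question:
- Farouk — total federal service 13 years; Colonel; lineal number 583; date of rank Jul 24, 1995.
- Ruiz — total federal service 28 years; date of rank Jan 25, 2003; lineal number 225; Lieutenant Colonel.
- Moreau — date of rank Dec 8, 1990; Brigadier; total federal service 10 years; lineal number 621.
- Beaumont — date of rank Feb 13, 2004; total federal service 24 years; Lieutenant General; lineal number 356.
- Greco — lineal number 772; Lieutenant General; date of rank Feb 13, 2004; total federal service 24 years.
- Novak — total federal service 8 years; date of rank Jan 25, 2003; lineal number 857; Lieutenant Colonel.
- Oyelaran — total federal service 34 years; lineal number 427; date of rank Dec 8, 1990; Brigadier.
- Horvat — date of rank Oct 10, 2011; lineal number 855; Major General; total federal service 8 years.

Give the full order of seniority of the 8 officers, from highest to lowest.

By grade: Beaumont and Greco (Lieutenant General); then Horvat (Major General); then Oyelaran and Moreau (Brigadier); then Farouk (Colonel); then Ruiz and Novak (Lieutenant Colonel).
Beaumont and Greco both have date of rank Feb 13, 2004, so the next rule applies.
Among Beaumont and Greco, by lineal number (lower first): Beaumont (356) before Greco (772).
Oyelaran and Moreau both have date of rank Dec 8, 1990, so the next rule applies.
Among Oyelaran and Moreau, by lineal number (lower first): Oyelaran (427) before Moreau (621).
Ruiz and Novak both have date of rank Jan 25, 2003, so the next rule applies.
Among Ruiz and Novak, by lineal number (lower first): Ruiz (225) before Novak (857).
Full order: Beaumont, Greco, Horvat, Oyelaran, Moreau, Farouk, Ruiz, Novak.

Beaumont, Greco, Horvat, Oyelaran, Moreau, Farouk, Ruiz, Novak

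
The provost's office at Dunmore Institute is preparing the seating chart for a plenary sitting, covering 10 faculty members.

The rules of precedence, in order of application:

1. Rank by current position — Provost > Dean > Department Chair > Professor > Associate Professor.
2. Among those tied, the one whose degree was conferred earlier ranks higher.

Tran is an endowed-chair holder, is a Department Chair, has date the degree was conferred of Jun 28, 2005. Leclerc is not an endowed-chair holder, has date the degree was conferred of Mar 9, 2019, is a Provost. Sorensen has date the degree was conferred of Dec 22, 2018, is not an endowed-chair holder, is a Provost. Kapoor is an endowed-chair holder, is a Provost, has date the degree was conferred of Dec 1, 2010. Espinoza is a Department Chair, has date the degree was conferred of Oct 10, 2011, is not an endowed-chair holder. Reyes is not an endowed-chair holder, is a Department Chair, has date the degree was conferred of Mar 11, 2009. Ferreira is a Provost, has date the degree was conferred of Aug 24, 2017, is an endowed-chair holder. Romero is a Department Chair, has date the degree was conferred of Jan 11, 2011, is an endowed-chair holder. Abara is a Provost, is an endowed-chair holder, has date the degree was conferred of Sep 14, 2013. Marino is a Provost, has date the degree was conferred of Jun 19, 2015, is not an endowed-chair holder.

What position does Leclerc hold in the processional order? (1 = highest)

6

By current position: Kapoor, Abara, Marino, Ferreira, Sorensen and Leclerc (Provost); then Tran, Reyes, Romero and Espinoza (Department Chair).
Among Kapoor, Abara, Marino, Ferreira, Sorensen and Leclerc, by date the degree was conferred (earlier first): Kapoor (Dec 1, 2010) before Abara (Sep 14, 2013) before Marino (Jun 19, 2015) before Ferreira (Aug 24, 2017) before Sorensen (Dec 22, 2018) before Leclerc (Mar 9, 2019).
Among Tran, Reyes, Romero and Espinoza, by date the degree was conferred (earlier first): Tran (Jun 28, 2005) before Reyes (Mar 11, 2009) before Romero (Jan 11, 2011) before Espinoza (Oct 10, 2011).
Order: Kapoor, Abara, Marino, Ferreira, Sorensen, Leclerc, Tran, Reyes, Romero, Espinoza. So position 6.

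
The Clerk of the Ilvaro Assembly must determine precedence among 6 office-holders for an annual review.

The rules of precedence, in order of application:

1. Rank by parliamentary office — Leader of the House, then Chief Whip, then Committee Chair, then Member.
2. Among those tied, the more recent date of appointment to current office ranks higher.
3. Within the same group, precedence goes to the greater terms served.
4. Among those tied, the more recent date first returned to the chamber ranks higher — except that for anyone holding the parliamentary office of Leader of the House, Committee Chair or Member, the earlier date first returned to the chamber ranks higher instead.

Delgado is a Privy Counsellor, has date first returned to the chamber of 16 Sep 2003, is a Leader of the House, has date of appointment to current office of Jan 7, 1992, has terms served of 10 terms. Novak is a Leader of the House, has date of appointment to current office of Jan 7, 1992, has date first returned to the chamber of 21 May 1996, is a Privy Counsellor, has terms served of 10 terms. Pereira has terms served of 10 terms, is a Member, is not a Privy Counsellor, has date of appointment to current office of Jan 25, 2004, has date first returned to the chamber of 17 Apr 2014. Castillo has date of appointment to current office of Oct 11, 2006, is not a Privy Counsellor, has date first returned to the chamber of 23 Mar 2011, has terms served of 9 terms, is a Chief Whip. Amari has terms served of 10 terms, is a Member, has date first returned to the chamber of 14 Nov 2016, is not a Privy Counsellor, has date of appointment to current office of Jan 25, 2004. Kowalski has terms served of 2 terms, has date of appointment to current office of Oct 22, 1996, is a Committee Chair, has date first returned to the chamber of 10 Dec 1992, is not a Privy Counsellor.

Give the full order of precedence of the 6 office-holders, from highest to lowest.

Novak, Delgado, Castillo, Kowalski, Pereira, Amari

By parliamentary office: Novak and Delgado (Leader of the House); then Castillo (Chief Whip); then Kowalski (Committee Chair); then Pereira and Amari (Member).
Novak and Delgado both have date of appointment to current office Jan 7, 1992, so the next rule applies.
Novak and Delgado both have terms served 10 terms, so the next rule applies.
Among Novak and Delgado, by date first returned to the chamber (earlier first) (reversed rule for this group): Novak (21 May 1996) before Delgado (16 Sep 2003).
Pereira and Amari both have date of appointment to current office Jan 25, 2004, so the next rule applies.
Pereira and Amari both have terms served 10 terms, so the next rule applies.
Among Pereira and Amari, by date first returned to the chamber (earlier first) (reversed rule for this group): Pereira (17 Apr 2014) before Amari (14 Nov 2016).
Full order: Novak, Delgado, Castillo, Kowalski, Pereira, Amari.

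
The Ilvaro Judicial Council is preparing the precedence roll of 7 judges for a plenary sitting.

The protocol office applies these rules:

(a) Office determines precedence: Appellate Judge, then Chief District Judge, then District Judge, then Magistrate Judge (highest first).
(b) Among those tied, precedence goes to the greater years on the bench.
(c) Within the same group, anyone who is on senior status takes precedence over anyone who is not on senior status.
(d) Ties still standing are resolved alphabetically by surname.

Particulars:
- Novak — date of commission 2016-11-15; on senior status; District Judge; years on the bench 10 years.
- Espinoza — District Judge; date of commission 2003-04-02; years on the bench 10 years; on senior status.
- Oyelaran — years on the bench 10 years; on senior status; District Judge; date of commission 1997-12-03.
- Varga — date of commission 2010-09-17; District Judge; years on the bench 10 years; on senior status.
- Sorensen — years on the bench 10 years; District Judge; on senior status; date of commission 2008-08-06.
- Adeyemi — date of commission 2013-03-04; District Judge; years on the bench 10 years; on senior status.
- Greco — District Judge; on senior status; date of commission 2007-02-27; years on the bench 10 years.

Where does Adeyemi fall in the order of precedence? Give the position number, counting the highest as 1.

1

By office: Adeyemi, Espinoza, Greco, Novak, Oyelaran, Sorensen and Varga (District Judge).
Adeyemi, Espinoza, Greco, Novak, Oyelaran, Sorensen and Varga all have years on the bench 10 years, so the next rule applies.
Adeyemi, Espinoza, Greco, Novak, Oyelaran, Sorensen and Varga are each on senior status, so the next rule applies.
Among Adeyemi, Espinoza, Greco, Novak, Oyelaran, Sorensen and Varga, alphabetically by surname: Adeyemi before Espinoza before Greco before Novak before Oyelaran before Sorensen before Varga.
Order: Adeyemi, Espinoza, Greco, Novak, Oyelaran, Sorensen, Varga. So position 1.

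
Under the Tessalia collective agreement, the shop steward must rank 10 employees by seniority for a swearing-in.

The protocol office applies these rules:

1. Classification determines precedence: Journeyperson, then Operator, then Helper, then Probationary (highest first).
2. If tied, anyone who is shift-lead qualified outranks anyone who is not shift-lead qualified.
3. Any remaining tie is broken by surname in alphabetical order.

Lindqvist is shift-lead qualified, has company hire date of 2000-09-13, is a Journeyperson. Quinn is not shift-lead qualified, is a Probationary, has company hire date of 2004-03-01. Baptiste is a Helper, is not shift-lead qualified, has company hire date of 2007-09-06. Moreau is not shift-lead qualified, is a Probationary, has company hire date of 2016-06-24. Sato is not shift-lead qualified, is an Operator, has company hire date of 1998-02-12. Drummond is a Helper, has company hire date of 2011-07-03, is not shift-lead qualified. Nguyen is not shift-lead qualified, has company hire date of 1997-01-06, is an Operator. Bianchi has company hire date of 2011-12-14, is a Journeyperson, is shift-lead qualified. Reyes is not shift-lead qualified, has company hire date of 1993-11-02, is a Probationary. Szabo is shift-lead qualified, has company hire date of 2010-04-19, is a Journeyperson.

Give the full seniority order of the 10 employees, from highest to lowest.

Bianchi, Lindqvist, Szabo, Nguyen, Sato, Baptiste, Drummond, Moreau, Quinn, Reyes

By classification: Bianchi, Lindqvist and Szabo (Journeyperson); then Nguyen and Sato (Operator); then Baptiste and Drummond (Helper); then Moreau, Quinn and Reyes (Probationary).
Bianchi, Lindqvist and Szabo are each shift-lead qualified, so the next rule applies.
Among Bianchi, Lindqvist and Szabo, alphabetically by surname: Bianchi before Lindqvist before Szabo.
Nguyen and Sato are each not shift-lead qualified, so the next rule applies.
Among Nguyen and Sato, alphabetically by surname: Nguyen before Sato.
Baptiste and Drummond are each not shift-lead qualified, so the next rule applies.
Among Baptiste and Drummond, alphabetically by surname: Baptiste before Drummond.
Moreau, Quinn and Reyes are each not shift-lead qualified, so the next rule applies.
Among Moreau, Quinn and Reyes, alphabetically by surname: Moreau before Quinn before Reyes.
Full order: Bianchi, Lindqvist, Szabo, Nguyen, Sato, Baptiste, Drummond, Moreau, Quinn, Reyes.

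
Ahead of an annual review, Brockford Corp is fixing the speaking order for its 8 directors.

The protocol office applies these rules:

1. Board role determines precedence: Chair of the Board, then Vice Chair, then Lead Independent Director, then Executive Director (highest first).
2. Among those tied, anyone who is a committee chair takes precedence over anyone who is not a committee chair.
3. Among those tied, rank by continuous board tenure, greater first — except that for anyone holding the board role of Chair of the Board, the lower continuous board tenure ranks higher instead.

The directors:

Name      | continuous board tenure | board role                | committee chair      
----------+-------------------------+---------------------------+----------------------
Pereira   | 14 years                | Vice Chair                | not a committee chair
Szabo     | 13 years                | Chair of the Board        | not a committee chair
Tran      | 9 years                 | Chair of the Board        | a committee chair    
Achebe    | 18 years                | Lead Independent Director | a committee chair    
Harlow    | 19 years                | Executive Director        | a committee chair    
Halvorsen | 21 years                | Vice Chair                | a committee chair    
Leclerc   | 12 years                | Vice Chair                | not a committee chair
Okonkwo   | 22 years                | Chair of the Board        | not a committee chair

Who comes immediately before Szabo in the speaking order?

Tran

By board role: Tran, Szabo and Okonkwo (Chair of the Board); then Halvorsen, Pereira and Leclerc (Vice Chair); then Achebe (Lead Independent Director); then Harlow (Executive Director).
Among Tran, Szabo and Okonkwo, a committee chair before not a committee chair: Tran (a committee chair) before Szabo and Okonkwo (not a committee chair).
Among Szabo and Okonkwo, by continuous board tenure (lower first) (reversed rule for this group): Szabo (13 years) before Okonkwo (22 years).
Among Halvorsen, Pereira and Leclerc, a committee chair before not a committee chair: Halvorsen (a committee chair) before Pereira and Leclerc (not a committee chair).
Among Pereira and Leclerc, by continuous board tenure (higher first): Pereira (14 years) before Leclerc (12 years).
Order: Tran, Szabo, Okonkwo, Halvorsen, Pereira, Leclerc, Achebe, Harlow.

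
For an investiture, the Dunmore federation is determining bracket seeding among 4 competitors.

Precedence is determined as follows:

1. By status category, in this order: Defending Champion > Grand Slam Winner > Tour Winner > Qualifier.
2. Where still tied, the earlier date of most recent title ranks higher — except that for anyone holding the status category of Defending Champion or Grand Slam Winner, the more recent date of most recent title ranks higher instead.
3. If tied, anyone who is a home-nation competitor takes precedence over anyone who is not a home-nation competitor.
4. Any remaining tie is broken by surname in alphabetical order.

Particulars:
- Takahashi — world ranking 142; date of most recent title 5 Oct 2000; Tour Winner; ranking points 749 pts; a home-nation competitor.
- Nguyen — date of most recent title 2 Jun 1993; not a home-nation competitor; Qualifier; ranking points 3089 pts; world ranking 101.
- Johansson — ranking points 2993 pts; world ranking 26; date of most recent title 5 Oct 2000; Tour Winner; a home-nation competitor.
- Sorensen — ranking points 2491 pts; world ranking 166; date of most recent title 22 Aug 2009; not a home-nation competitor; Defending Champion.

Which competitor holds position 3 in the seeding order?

By status category: Sorensen (Defending Champion); then Johansson and Takahashi (Tour Winner); then Nguyen (Qualifier).
Johansson and Takahashi both have date of most recent title 5 Oct 2000, so the next rule applies.
Johansson and Takahashi are each a home-nation competitor, so the next rule applies.
Among Johansson and Takahashi, alphabetically by surname: Johansson before Takahashi.
Order: Sorensen, Johansson, Takahashi, Nguyen.

Takahashi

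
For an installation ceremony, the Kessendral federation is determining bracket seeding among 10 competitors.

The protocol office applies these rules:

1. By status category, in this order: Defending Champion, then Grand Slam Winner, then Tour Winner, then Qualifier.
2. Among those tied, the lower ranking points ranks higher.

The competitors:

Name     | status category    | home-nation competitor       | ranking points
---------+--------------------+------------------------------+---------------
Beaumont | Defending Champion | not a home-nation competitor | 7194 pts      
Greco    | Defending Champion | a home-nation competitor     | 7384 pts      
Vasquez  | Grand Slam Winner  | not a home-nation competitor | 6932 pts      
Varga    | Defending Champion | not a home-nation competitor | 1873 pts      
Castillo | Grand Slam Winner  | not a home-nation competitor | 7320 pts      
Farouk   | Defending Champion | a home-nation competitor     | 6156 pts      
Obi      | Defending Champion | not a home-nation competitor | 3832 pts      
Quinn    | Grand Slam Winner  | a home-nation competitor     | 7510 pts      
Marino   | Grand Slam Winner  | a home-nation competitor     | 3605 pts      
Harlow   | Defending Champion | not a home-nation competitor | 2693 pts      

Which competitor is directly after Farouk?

By status category: Varga, Harlow, Obi, Farouk, Beaumont and Greco (Defending Champion); then Marino, Vasquez, Castillo and Quinn (Grand Slam Winner).
Among Varga, Harlow, Obi, Farouk, Beaumont and Greco, by ranking points (lower first): Varga (1873 pts) before Harlow (2693 pts) before Obi (3832 pts) before Farouk (6156 pts) before Beaumont (7194 pts) before Greco (7384 pts).
Among Marino, Vasquez, Castillo and Quinn, by ranking points (lower first): Marino (3605 pts) before Vasquez (6932 pts) before Castillo (7320 pts) before Quinn (7510 pts).
Order: Varga, Harlow, Obi, Farouk, Beaumont, Greco, Marino, Vasquez, Castillo, Quinn.

Beaumont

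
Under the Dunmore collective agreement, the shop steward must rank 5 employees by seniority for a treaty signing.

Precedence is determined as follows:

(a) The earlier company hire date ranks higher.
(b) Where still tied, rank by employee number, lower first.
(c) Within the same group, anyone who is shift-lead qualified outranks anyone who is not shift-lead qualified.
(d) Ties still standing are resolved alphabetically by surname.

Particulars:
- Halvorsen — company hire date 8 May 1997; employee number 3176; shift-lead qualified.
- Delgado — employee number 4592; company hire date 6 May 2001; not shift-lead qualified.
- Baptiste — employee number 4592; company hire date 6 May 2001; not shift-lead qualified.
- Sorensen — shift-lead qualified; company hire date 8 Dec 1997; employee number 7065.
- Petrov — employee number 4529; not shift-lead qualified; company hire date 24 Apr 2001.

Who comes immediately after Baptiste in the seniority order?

Delgado

By company hire date (earlier first): Halvorsen (8 May 1997); then Sorensen (8 Dec 1997); then Petrov (24 Apr 2001); then Baptiste and Delgado (both 6 May 2001).
Baptiste and Delgado both have employee number 4592, so the next rule applies.
Baptiste and Delgado are each not shift-lead qualified, so the next rule applies.
Among Baptiste and Delgado, alphabetically by surname: Baptiste before Delgado.
Order: Halvorsen, Sorensen, Petrov, Baptiste, Delgado.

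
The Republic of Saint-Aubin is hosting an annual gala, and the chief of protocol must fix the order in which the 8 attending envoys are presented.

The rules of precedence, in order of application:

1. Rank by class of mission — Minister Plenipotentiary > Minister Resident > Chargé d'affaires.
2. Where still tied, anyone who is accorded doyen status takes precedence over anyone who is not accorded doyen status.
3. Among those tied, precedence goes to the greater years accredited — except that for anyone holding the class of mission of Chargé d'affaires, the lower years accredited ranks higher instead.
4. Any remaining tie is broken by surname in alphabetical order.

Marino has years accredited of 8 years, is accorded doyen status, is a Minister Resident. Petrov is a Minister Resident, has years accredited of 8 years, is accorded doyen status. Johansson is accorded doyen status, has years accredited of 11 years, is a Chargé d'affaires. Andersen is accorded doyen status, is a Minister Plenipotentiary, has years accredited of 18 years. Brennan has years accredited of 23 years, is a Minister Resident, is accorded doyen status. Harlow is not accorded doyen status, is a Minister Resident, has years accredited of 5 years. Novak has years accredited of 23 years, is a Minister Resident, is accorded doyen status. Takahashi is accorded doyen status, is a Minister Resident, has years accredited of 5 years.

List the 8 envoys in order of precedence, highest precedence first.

By class of mission: Andersen (Minister Plenipotentiary); then Brennan, Novak, Marino, Petrov, Takahashi and Harlow (Minister Resident); then Johansson (Chargé d'affaires).
Among Brennan, Novak, Marino, Petrov, Takahashi and Harlow, accorded doyen status before not accorded doyen status: Brennan, Novak, Marino, Petrov and Takahashi (accorded doyen status) before Harlow (not accorded doyen status).
Among Brennan, Novak, Marino, Petrov and Takahashi, by years accredited (higher first): Brennan and Novak (23 years) before Marino and Petrov (8 years) before Takahashi (5 years).
Among Brennan and Novak, alphabetically by surname: Brennan before Novak.
Among Marino and Petrov, alphabetically by surname: Marino before Petrov.
Full order: Andersen, Brennan, Novak, Marino, Petrov, Takahashi, Harlow, Johansson.

Andersen, Brennan, Novak, Marino, Petrov, Takahashi, Harlow, Johansson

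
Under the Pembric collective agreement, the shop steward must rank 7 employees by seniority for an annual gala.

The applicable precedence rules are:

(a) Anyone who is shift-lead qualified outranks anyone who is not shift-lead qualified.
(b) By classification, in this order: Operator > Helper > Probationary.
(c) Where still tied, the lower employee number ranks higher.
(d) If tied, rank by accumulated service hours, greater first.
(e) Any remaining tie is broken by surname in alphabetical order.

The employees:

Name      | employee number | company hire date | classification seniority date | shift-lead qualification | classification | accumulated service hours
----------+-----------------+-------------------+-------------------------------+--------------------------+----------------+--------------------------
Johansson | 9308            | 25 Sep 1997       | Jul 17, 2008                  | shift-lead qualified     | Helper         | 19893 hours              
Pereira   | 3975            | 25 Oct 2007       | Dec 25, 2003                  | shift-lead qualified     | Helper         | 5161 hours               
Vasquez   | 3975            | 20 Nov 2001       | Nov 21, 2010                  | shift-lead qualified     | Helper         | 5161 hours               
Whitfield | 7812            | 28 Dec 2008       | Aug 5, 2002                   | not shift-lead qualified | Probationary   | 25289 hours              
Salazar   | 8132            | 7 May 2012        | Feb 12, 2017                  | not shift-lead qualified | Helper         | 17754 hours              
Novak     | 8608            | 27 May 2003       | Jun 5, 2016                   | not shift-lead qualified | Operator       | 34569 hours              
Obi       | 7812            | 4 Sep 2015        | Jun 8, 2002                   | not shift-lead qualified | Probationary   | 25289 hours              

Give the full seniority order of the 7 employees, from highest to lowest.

By the first rule: Pereira, Vasquez and Johansson (each shift-lead qualified); then Novak, Salazar, Obi and Whitfield (each not shift-lead qualified).
Pereira, Vasquez and Johansson are each Helper, so the next rule applies.
Among Pereira, Vasquez and Johansson, by employee number (lower first): Pereira and Vasquez (3975) before Johansson (9308).
Pereira and Vasquez both have accumulated service hours 5161 hours, so the next rule applies.
Among Pereira and Vasquez, alphabetically by surname: Pereira before Vasquez.
Among Novak, Salazar, Obi and Whitfield, by classification: Novak (Operator) before Salazar (Helper) before Obi and Whitfield (Probationary).
Obi and Whitfield both have employee number 7812, so the next rule applies.
Obi and Whitfield both have accumulated service hours 25289 hours, so the next rule applies.
Among Obi and Whitfield, alphabetically by surname: Obi before Whitfield.
Full order: Pereira, Vasquez, Johansson, Novak, Salazar, Obi, Whitfield.

Pereira, Vasquez, Johansson, Novak, Salazar, Obi, Whitfield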